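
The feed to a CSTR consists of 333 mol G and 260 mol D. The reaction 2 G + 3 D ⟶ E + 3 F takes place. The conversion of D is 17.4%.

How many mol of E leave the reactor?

D reacted = 0.174 × 260 = 45.24 mol; ν_D = −3, so ξ = 45.24/3 = 15.08 mol.
Outlet amounts (n = n₀ + ν ξ):
  G: 333 − 2(15.08) = 302.8
  D: 260 − 3(15.08) = 214.8
  E: 0 + 1(15.08) = 15.08
  F: 0 + 3(15.08) = 45.24

15.1 mol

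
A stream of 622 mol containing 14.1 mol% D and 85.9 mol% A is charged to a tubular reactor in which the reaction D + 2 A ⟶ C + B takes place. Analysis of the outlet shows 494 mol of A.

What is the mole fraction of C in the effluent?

0.0335

For A: n = n₀ − 2ξ → 494 = 534.3 − 2ξ, giving ξ = 20.15 mol.
Outlet amounts (n = n₀ + ν ξ):
  D: 87.7 − 1(20.15) = 67.55
  A: 534.3 − 2(20.15) = 494
  C: 0 + 1(20.15) = 20.15
  B: 0 + 1(20.15) = 20.15
Total out = 601.9 mol; y_C = 20.15 / 601.9 = 0.03348.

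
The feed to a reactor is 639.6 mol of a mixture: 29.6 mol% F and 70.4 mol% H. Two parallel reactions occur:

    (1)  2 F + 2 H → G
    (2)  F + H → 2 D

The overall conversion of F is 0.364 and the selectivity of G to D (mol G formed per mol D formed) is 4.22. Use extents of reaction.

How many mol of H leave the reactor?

Conversion of F: F consumed = 0.364 × 189.3 = 68.91 mol = 2ξ₁ + 1ξ₂.
Selectivity: 1ξ₁ / (2ξ₂) = 4.22 → ξ₁ = 8.44 ξ₂.
Substitute: (2·8.44 + 1) ξ₂ = 68.91 → ξ₂ = 3.854 mol, ξ₁ = 32.53 mol.
Outlet amounts (n = n₀ + Σ ν·ξ):
  F: 189.3 − 2(32.53) − 1(3.854) = 120.4
  H: 450.3 − 2(32.53) − 1(3.854) = 381.4
  G: 0 + 1(32.53) = 32.53
  D: 0 + 2(3.854) = 7.708

381 mol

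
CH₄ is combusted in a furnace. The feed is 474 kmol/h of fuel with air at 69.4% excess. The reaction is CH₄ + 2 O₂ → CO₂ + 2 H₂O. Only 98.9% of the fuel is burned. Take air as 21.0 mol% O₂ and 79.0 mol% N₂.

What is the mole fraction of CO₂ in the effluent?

0.0577

Stoichiometric O₂ = 2 × 474 = 948 kmol/h; O₂ fed = 948 × 1.694 = 1606 kmol/h.
N₂ fed = 1606 × 79/21 = 6041 kmol/h.
Fuel reacted = 0.989 × 474 → ξ = 468.8 kmol/h.
Outlet (n = n₀ + ν ξ):
  CH₄: 474 − 1(468.8) = 5.214
  O₂: 1606 − 2(468.8) = 668.3
  N₂: 6041 (inert)
  CO₂: 0 + 1(468.8) = 468.8
  H₂O: 0 + 2(468.8) = 937.6
Total out = 8121 kmol/h; y_CO₂ = 468.8 / 8121 = 0.05772.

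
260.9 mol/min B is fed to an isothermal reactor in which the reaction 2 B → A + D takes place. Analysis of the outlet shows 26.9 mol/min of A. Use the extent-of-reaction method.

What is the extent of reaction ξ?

ξ = 26.9 mol/min

For A: n = n₀ + 1ξ → 26.9 = 0 + 1ξ, giving ξ = 26.9 mol/min.
Outlet amounts (n = n₀ + ν ξ):
  B: 260.9 − 2(26.9) = 207.1
  A: 0 + 1(26.9) = 26.9
  D: 0 + 1(26.9) = 26.9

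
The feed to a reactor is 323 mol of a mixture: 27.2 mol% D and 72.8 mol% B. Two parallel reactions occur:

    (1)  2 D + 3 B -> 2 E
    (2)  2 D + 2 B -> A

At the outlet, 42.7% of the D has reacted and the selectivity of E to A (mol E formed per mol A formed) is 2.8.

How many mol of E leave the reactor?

Conversion of D: D consumed = 0.427 × 87.86 = 37.51 mol = 2ξ₁ + 2ξ₂.
Selectivity: 2ξ₁ / (1ξ₂) = 2.8 → ξ₁ = 1.4 ξ₂.
Substitute: (2·1.4 + 2) ξ₂ = 37.51 → ξ₂ = 7.816 mol, ξ₁ = 10.94 mol.
Outlet amounts (n = n₀ + Σ ν·ξ):
  D: 87.86 − 2(10.94) − 2(7.816) = 50.34
  B: 235.1 − 3(10.94) − 2(7.816) = 186.7
  E: 0 + 2(10.94) = 21.88
  A: 0 + 1(7.816) = 7.816

21.9 mol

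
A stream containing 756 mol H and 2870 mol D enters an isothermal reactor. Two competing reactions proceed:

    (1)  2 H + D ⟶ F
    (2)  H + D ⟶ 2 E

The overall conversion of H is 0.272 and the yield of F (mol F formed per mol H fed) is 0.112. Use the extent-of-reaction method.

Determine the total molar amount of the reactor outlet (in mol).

3460 mol

Yield of F: 1ξ₁ / 756 = 0.112 → ξ₁ = 84.67 mol.
Conversion of H: 2ξ₁ + 1ξ₂ = 0.272 × 756 = 205.6 → ξ₂ = 36.29 mol.
Outlet amounts (n = n₀ + Σ ν·ξ):
  H: 756 − 2(84.67) − 1(36.29) = 550.4
  D: 2870 − 1(84.67) − 1(36.29) = 2749
  F: 0 + 1(84.67) = 84.67
  E: 0 + 2(36.29) = 72.58
Total out = 550.4 + 2749 + 84.67 + 72.58 = 3457 mol.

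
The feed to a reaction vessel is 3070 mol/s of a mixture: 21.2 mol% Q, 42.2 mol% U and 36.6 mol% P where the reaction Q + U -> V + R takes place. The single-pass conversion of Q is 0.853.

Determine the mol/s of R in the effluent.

Q reacted = 0.853 × 650.8 = 555.2 mol/s; ν_Q = −1, so ξ = 555.2/1 = 555.2 mol/s.
Outlet amounts (n = n₀ + ν ξ):
  Q: 650.8 − 1(555.2) = 95.67
  U: 1296 − 1(555.2) = 740.4
  V: 0 + 1(555.2) = 555.2
  R: 0 + 1(555.2) = 555.2
  P: 1124 (inert)

555 mol/s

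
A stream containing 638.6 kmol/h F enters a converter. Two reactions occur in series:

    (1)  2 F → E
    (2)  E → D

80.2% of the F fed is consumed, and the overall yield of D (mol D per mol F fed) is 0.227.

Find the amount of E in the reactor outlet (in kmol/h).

111 kmol/h

Conversion of F: F consumed = 2ξ₁ = 0.802 × 638.6 → ξ₁ = 256.1 kmol/h.
Yield of D: 1ξ₂ / 638.6 = 0.227 → ξ₂ = 145 kmol/h.
Outlet amounts (n = n₀ + Σ ν·ξ):
  F: 638.6 − 2(256.1) = 126.4
  E: 0 + 1(256.1) − 1(145) = 111.1
  D: 0 + 1(145) = 145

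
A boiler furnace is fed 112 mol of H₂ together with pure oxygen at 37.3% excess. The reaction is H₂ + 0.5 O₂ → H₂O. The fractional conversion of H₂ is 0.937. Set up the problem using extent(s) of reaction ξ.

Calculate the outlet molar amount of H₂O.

105 mol

Stoichiometric O₂ = 0.5 × 112 = 56 mol; O₂ fed = 56 × 1.373 = 76.89 mol.
Fuel reacted = 0.937 × 112 → ξ = 104.9 mol.
Outlet (n = n₀ + ν ξ):
  H₂: 112 − 1(104.9) = 7.056
  O₂: 76.89 − 0.5(104.9) = 24.42
  H₂O: 0 + 1(104.9) = 104.9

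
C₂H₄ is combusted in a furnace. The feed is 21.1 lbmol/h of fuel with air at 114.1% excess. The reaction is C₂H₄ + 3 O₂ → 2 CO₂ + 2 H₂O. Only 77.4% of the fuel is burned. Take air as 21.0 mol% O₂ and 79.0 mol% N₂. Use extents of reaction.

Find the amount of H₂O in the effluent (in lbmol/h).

Stoichiometric O₂ = 3 × 21.1 = 63.3 lbmol/h; O₂ fed = 63.3 × 2.141 = 135.5 lbmol/h.
N₂ fed = 135.5 × 79/21 = 509.8 lbmol/h.
Fuel reacted = 0.774 × 21.1 → ξ = 16.33 lbmol/h.
Outlet (n = n₀ + ν ξ):
  C₂H₄: 21.1 − 1(16.33) = 4.769
  O₂: 135.5 − 3(16.33) = 86.53
  N₂: 509.8 (inert)
  CO₂: 0 + 2(16.33) = 32.66
  H₂O: 0 + 2(16.33) = 32.66

32.7 lbmol/h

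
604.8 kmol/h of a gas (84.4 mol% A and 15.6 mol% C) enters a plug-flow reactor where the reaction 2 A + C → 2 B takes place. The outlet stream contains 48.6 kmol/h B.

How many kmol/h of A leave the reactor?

462 kmol/h

For B: n = n₀ + 2ξ → 48.6 = 0 + 2ξ, giving ξ = 24.3 kmol/h.
Outlet amounts (n = n₀ + ν ξ):
  A: 510.5 − 2(24.3) = 461.9
  C: 94.35 − 1(24.3) = 70.05
  B: 0 + 2(24.3) = 48.6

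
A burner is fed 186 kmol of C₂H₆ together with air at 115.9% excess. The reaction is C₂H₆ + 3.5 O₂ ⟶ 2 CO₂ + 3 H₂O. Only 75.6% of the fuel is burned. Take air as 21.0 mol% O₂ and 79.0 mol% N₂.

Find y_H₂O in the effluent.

0.0607

Stoichiometric O₂ = 3.5 × 186 = 651 kmol; O₂ fed = 651 × 2.159 = 1406 kmol.
N₂ fed = 1406 × 79/21 = 5287 kmol.
Fuel reacted = 0.756 × 186 → ξ = 140.6 kmol.
Outlet (n = n₀ + ν ξ):
  C₂H₆: 186 − 1(140.6) = 45.38
  O₂: 1406 − 3.5(140.6) = 913.4
  N₂: 5287 (inert)
  CO₂: 0 + 2(140.6) = 281.2
  H₂O: 0 + 3(140.6) = 421.8
Total out = 6949 kmol; y_H₂O = 421.8 / 6949 = 0.0607.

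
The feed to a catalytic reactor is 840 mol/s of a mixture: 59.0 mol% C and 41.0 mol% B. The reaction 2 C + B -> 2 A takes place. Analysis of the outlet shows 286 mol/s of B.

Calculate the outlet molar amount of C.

379 mol/s

For B: n = n₀ − 1ξ → 286 = 344.4 − 1ξ, giving ξ = 58.4 mol/s.
Outlet amounts (n = n₀ + ν ξ):
  C: 495.6 − 2(58.4) = 378.8
  B: 344.4 − 1(58.4) = 286
  A: 0 + 2(58.4) = 116.8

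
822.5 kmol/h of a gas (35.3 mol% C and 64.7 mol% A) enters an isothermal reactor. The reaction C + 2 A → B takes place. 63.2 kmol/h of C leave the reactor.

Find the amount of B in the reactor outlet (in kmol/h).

227 kmol/h

For C: n = n₀ − 1ξ → 63.2 = 290.3 − 1ξ, giving ξ = 227.1 kmol/h.
Outlet amounts (n = n₀ + ν ξ):
  C: 290.3 − 1(227.1) = 63.2
  A: 532.2 − 2(227.1) = 77.87
  B: 0 + 1(227.1) = 227.1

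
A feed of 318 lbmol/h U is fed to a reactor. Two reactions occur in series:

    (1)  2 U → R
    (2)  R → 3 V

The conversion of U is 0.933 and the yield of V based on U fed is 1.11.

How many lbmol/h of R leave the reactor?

30.7 lbmol/h

Conversion of U: U consumed = 2ξ₁ = 0.933 × 318 → ξ₁ = 148.3 lbmol/h.
Yield of V: 3ξ₂ / 318 = 1.11 → ξ₂ = 117.7 lbmol/h.
Outlet amounts (n = n₀ + Σ ν·ξ):
  U: 318 − 2(148.3) = 21.31
  R: 0 + 1(148.3) − 1(117.7) = 30.69
  V: 0 + 3(117.7) = 353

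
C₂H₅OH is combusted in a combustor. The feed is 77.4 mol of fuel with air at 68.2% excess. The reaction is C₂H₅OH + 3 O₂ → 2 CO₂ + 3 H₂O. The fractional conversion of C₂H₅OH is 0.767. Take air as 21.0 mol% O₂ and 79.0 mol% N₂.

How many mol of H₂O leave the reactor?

178 mol

Stoichiometric O₂ = 3 × 77.4 = 232.2 mol; O₂ fed = 232.2 × 1.682 = 390.6 mol.
N₂ fed = 390.6 × 79/21 = 1469 mol.
Fuel reacted = 0.767 × 77.4 → ξ = 59.37 mol.
Outlet (n = n₀ + ν ξ):
  C₂H₅OH: 77.4 − 1(59.37) = 18.03
  O₂: 390.6 − 3(59.37) = 212.5
  N₂: 1469 (inert)
  CO₂: 0 + 2(59.37) = 118.7
  H₂O: 0 + 3(59.37) = 178.1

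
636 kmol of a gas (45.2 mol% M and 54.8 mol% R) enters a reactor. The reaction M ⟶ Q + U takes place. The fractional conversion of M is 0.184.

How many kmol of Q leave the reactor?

M reacted = 0.184 × 287.5 = 52.89 kmol; ν_M = −1, so ξ = 52.89/1 = 52.89 kmol.
Outlet amounts (n = n₀ + ν ξ):
  M: 287.5 − 1(52.89) = 234.6
  Q: 0 + 1(52.89) = 52.89
  U: 0 + 1(52.89) = 52.89
  R: 348.5 (inert)

52.9 kmol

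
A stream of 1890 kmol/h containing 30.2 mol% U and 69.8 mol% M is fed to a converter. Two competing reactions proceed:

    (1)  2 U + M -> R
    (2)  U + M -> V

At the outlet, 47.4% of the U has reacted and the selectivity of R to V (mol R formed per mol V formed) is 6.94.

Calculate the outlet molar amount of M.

1170 kmol/h

Conversion of U: U consumed = 0.474 × 570.8 = 270.5 kmol/h = 2ξ₁ + 1ξ₂.
Selectivity: 1ξ₁ / (1ξ₂) = 6.94 → ξ₁ = 6.94 ξ₂.
Substitute: (2·6.94 + 1) ξ₂ = 270.5 → ξ₂ = 18.18 kmol/h, ξ₁ = 126.2 kmol/h.
Outlet amounts (n = n₀ + Σ ν·ξ):
  U: 570.8 − 2(126.2) − 1(18.18) = 300.2
  M: 1319 − 1(126.2) − 1(18.18) = 1175
  R: 0 + 1(126.2) = 126.2
  V: 0 + 1(18.18) = 18.18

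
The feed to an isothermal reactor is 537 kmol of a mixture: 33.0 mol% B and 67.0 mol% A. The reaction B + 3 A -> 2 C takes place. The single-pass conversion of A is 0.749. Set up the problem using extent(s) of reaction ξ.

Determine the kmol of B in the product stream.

A reacted = 0.749 × 359.8 = 269.5 kmol; ν_A = −3, so ξ = 269.5/3 = 89.83 kmol.
Outlet amounts (n = n₀ + ν ξ):
  B: 177.2 − 1(89.83) = 87.38
  A: 359.8 − 3(89.83) = 90.31
  C: 0 + 2(89.83) = 179.7

87.4 kmol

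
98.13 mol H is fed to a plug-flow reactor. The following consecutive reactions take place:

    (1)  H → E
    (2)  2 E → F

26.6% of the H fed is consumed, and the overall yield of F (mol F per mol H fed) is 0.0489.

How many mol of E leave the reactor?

16.5 mol

Conversion of H: H consumed = 1ξ₁ = 0.266 × 98.13 → ξ₁ = 26.1 mol.
Yield of F: 1ξ₂ / 98.13 = 0.0489 → ξ₂ = 4.799 mol.
Outlet amounts (n = n₀ + Σ ν·ξ):
  H: 98.13 − 1(26.1) = 72.03
  E: 0 + 1(26.1) − 2(4.799) = 16.51
  F: 0 + 1(4.799) = 4.799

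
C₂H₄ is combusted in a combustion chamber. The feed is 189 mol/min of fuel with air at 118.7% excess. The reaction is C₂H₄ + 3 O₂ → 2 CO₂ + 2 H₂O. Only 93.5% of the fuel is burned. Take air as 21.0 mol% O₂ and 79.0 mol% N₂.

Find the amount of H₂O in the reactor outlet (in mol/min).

Stoichiometric O₂ = 3 × 189 = 567 mol/min; O₂ fed = 567 × 2.187 = 1240 mol/min.
N₂ fed = 1240 × 79/21 = 4665 mol/min.
Fuel reacted = 0.935 × 189 → ξ = 176.7 mol/min.
Outlet (n = n₀ + ν ξ):
  C₂H₄: 189 − 1(176.7) = 12.28
  O₂: 1240 − 3(176.7) = 709.9
  N₂: 4665 (inert)
  CO₂: 0 + 2(176.7) = 353.4
  H₂O: 0 + 2(176.7) = 353.4

353 mol/min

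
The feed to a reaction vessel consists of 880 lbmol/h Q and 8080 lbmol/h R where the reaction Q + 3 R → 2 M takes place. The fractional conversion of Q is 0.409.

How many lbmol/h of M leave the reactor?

720 lbmol/h

Q reacted = 0.409 × 880 = 359.9 lbmol/h; ν_Q = −1, so ξ = 359.9/1 = 359.9 lbmol/h.
Outlet amounts (n = n₀ + ν ξ):
  Q: 880 − 1(359.9) = 520.1
  R: 8080 − 3(359.9) = 7000
  M: 0 + 2(359.9) = 719.8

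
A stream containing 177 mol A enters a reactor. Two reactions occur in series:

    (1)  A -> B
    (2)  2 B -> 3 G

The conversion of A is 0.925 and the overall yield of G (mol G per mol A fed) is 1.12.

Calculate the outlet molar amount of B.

Conversion of A: A consumed = 1ξ₁ = 0.925 × 177 → ξ₁ = 163.7 mol.
Yield of G: 3ξ₂ / 177 = 1.12 → ξ₂ = 66.08 mol.
Outlet amounts (n = n₀ + Σ ν·ξ):
  A: 177 − 1(163.7) = 13.28
  B: 0 + 1(163.7) − 2(66.08) = 31.56
  G: 0 + 3(66.08) = 198.2

31.6 mol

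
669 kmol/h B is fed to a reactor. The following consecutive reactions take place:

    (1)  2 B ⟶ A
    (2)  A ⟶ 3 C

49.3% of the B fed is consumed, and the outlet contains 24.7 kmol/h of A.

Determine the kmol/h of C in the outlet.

Conversion of B: B consumed = 2ξ₁ = 0.493 × 669 → ξ₁ = 164.9 kmol/h.
A balance: n_A = 0 + 1ξ₁ − 1ξ₂ = 24.7 → ξ₂ = (1·164.9 − 24.7)/1 = 140.2 kmol/h.
Outlet amounts (n = n₀ + Σ ν·ξ):
  B: 669 − 2(164.9) = 339.2
  A: 0 + 1(164.9) − 1(140.2) = 24.7
  C: 0 + 3(140.2) = 420.6

421 kmol/h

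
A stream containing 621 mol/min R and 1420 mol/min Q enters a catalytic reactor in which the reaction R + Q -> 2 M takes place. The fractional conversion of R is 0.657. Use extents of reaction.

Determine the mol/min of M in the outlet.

R reacted = 0.657 × 621 = 408 mol/min; ν_R = −1, so ξ = 408/1 = 408 mol/min.
Outlet amounts (n = n₀ + ν ξ):
  R: 621 − 1(408) = 213
  Q: 1420 − 1(408) = 1012
  M: 0 + 2(408) = 816

816 mol/min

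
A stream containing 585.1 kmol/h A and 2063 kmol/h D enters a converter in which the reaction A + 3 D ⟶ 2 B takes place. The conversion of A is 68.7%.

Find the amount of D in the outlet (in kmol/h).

A reacted = 0.687 × 585.1 = 402 kmol/h; ν_A = −1, so ξ = 402/1 = 402 kmol/h.
Outlet amounts (n = n₀ + ν ξ):
  A: 585.1 − 1(402) = 183.1
  D: 2063 − 3(402) = 857.1
  B: 0 + 2(402) = 803.9

857 kmol/h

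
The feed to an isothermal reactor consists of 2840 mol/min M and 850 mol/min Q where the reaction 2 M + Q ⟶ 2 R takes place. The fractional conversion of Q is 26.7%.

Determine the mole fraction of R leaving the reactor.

0.131

Q reacted = 0.267 × 850 = 227 mol/min; ν_Q = −1, so ξ = 227/1 = 227 mol/min.
Outlet amounts (n = n₀ + ν ξ):
  M: 2840 − 2(227) = 2386
  Q: 850 − 1(227) = 623
  R: 0 + 2(227) = 453.9
Total out = 3463 mol/min; y_R = 453.9 / 3463 = 0.1311.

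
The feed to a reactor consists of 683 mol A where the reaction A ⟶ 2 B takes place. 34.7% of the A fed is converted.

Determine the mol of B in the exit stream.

A reacted = 0.347 × 683 = 237 mol; ν_A = −1, so ξ = 237/1 = 237 mol.
Outlet amounts (n = n₀ + ν ξ):
  A: 683 − 1(237) = 446
  B: 0 + 2(237) = 474

474 mol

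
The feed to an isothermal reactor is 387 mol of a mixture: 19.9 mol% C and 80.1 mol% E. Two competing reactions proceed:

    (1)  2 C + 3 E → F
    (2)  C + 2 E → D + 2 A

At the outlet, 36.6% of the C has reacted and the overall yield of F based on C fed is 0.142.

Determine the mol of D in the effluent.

Yield of F: 1ξ₁ / 77.01 = 0.142 → ξ₁ = 10.94 mol.
Conversion of C: 2ξ₁ + 1ξ₂ = 0.366 × 77.01 = 28.19 → ξ₂ = 6.315 mol.
Outlet amounts (n = n₀ + Σ ν·ξ):
  C: 77.01 − 2(10.94) − 1(6.315) = 48.83
  E: 310 − 3(10.94) − 2(6.315) = 264.5
  F: 0 + 1(10.94) = 10.94
  D: 0 + 1(6.315) = 6.315
  A: 0 + 2(6.315) = 12.63

6.32 mol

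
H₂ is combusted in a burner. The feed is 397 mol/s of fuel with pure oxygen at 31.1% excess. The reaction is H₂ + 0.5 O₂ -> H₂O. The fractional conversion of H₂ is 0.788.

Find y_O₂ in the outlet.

Stoichiometric O₂ = 0.5 × 397 = 198.5 mol/s; O₂ fed = 198.5 × 1.311 = 260.2 mol/s.
Fuel reacted = 0.788 × 397 → ξ = 312.8 mol/s.
Outlet (n = n₀ + ν ξ):
  H₂: 397 − 1(312.8) = 84.16
  O₂: 260.2 − 0.5(312.8) = 103.8
  H₂O: 0 + 1(312.8) = 312.8
Total out = 500.8 mol/s; y_O₂ = 103.8 / 500.8 = 0.2073.

0.207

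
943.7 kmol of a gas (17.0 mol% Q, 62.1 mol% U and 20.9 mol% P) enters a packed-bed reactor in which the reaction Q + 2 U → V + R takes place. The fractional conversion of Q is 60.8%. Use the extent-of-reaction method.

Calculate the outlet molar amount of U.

391 kmol

Q reacted = 0.608 × 160.4 = 97.54 kmol; ν_Q = −1, so ξ = 97.54/1 = 97.54 kmol.
Outlet amounts (n = n₀ + ν ξ):
  Q: 160.4 − 1(97.54) = 62.89
  U: 586 − 2(97.54) = 391
  V: 0 + 1(97.54) = 97.54
  R: 0 + 1(97.54) = 97.54
  P: 197.2 (inert)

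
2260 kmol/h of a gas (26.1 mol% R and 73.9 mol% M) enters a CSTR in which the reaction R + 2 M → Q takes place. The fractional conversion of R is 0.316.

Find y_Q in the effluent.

R reacted = 0.316 × 589.9 = 186.4 kmol/h; ν_R = −1, so ξ = 186.4/1 = 186.4 kmol/h.
Outlet amounts (n = n₀ + ν ξ):
  R: 589.9 − 1(186.4) = 403.5
  M: 1670 − 2(186.4) = 1297
  Q: 0 + 1(186.4) = 186.4
Total out = 1887 kmol/h; y_Q = 186.4 / 1887 = 0.09877.

0.0988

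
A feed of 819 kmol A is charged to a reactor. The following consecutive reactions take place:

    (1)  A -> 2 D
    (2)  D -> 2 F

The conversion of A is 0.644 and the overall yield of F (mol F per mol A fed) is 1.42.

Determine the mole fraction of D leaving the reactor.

Conversion of A: A consumed = 1ξ₁ = 0.644 × 819 → ξ₁ = 527.4 kmol.
Yield of F: 2ξ₂ / 819 = 1.42 → ξ₂ = 581.5 kmol.
Outlet amounts (n = n₀ + Σ ν·ξ):
  A: 819 − 1(527.4) = 291.6
  D: 0 + 2(527.4) − 1(581.5) = 473.4
  F: 0 + 2(581.5) = 1163
Total out = 1928 kmol; y_D = 473.4 / 1928 = 0.2455.

0.246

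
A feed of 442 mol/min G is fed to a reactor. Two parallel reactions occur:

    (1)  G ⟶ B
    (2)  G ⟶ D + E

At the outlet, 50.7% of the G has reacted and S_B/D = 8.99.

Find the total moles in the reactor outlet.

Conversion of G: G consumed = 0.507 × 442 = 224.1 mol/min = 1ξ₁ + 1ξ₂.
Selectivity: 1ξ₁ / (1ξ₂) = 8.99 → ξ₁ = 8.99 ξ₂.
Substitute: (1·8.99 + 1) ξ₂ = 224.1 → ξ₂ = 22.43 mol/min, ξ₁ = 201.7 mol/min.
Outlet amounts (n = n₀ + Σ ν·ξ):
  G: 442 − 1(201.7) − 1(22.43) = 217.9
  B: 0 + 1(201.7) = 201.7
  D: 0 + 1(22.43) = 22.43
  E: 0 + 1(22.43) = 22.43
Total out = 217.9 + 201.7 + 22.43 + 22.43 = 464.4 mol/min.

464 mol/min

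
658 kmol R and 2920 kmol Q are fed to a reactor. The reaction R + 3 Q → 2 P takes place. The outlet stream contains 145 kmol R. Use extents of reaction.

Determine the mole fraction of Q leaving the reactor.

For R: n = n₀ − 1ξ → 145 = 658 − 1ξ, giving ξ = 513 kmol.
Outlet amounts (n = n₀ + ν ξ):
  R: 658 − 1(513) = 145
  Q: 2920 − 3(513) = 1381
  P: 0 + 2(513) = 1026
Total out = 2552 kmol; y_Q = 1381 / 2552 = 0.5411.

0.541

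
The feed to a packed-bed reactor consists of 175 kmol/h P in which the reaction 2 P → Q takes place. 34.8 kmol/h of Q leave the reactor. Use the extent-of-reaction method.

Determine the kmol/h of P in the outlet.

For Q: n = n₀ + 1ξ → 34.8 = 0 + 1ξ, giving ξ = 34.8 kmol/h.
Outlet amounts (n = n₀ + ν ξ):
  P: 175 − 2(34.8) = 105.4
  Q: 0 + 1(34.8) = 34.8

105 kmol/h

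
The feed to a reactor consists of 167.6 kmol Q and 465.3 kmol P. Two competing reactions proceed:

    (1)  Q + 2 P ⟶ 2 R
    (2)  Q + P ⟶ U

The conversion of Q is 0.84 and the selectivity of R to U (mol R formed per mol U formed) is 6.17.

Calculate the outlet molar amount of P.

Conversion of Q: Q consumed = 0.84 × 167.6 = 140.8 kmol = 1ξ₁ + 1ξ₂.
Selectivity: 2ξ₁ / (1ξ₂) = 6.17 → ξ₁ = 3.085 ξ₂.
Substitute: (1·3.085 + 1) ξ₂ = 140.8 → ξ₂ = 34.46 kmol, ξ₁ = 106.3 kmol.
Outlet amounts (n = n₀ + Σ ν·ξ):
  Q: 167.6 − 1(106.3) − 1(34.46) = 26.82
  P: 465.3 − 2(106.3) − 1(34.46) = 218.2
  R: 0 + 2(106.3) = 212.6
  U: 0 + 1(34.46) = 34.46

218 kmol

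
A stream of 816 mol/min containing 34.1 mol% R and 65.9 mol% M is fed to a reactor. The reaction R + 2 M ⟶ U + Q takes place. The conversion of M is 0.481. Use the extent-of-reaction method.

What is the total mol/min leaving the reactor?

687 mol/min

M reacted = 0.481 × 537.7 = 258.7 mol/min; ν_M = −2, so ξ = 258.7/2 = 129.3 mol/min.
Outlet amounts (n = n₀ + ν ξ):
  R: 278.3 − 1(129.3) = 148.9
  M: 537.7 − 2(129.3) = 279.1
  U: 0 + 1(129.3) = 129.3
  Q: 0 + 1(129.3) = 129.3
Total out = 148.9 + 279.1 + 129.3 + 129.3 = 686.7 mol/min.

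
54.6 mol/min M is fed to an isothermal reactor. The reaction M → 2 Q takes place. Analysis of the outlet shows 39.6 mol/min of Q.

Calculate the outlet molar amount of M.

For Q: n = n₀ + 2ξ → 39.6 = 0 + 2ξ, giving ξ = 19.8 mol/min.
Outlet amounts (n = n₀ + ν ξ):
  M: 54.6 − 1(19.8) = 34.8
  Q: 0 + 2(19.8) = 39.6

34.8 mol/min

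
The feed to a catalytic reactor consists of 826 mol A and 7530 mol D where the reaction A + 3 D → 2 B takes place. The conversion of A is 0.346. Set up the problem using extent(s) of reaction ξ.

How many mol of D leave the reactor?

A reacted = 0.346 × 826 = 285.8 mol; ν_A = −1, so ξ = 285.8/1 = 285.8 mol.
Outlet amounts (n = n₀ + ν ξ):
  A: 826 − 1(285.8) = 540.2
  D: 7530 − 3(285.8) = 6673
  B: 0 + 2(285.8) = 571.6

6670 mol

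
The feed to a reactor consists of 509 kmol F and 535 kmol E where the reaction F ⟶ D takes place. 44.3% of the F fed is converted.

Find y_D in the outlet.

F reacted = 0.443 × 509 = 225.5 kmol; ν_F = −1, so ξ = 225.5/1 = 225.5 kmol.
Outlet amounts (n = n₀ + ν ξ):
  F: 509 − 1(225.5) = 283.5
  D: 0 + 1(225.5) = 225.5
  E: 535 (inert)
Total out = 1044 kmol; y_D = 225.5 / 1044 = 0.216.

0.216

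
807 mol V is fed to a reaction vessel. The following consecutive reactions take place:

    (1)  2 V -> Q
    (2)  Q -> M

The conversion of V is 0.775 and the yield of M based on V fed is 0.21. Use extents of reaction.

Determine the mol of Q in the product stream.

143 mol

Conversion of V: V consumed = 2ξ₁ = 0.775 × 807 → ξ₁ = 312.7 mol.
Yield of M: 1ξ₂ / 807 = 0.21 → ξ₂ = 169.5 mol.
Outlet amounts (n = n₀ + Σ ν·ξ):
  V: 807 − 2(312.7) = 181.6
  Q: 0 + 1(312.7) − 1(169.5) = 143.2
  M: 0 + 1(169.5) = 169.5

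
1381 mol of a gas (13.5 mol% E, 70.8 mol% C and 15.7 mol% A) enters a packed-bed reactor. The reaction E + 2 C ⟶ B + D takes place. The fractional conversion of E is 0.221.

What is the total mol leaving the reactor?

1340 mol

E reacted = 0.221 × 186.4 = 41.2 mol; ν_E = −1, so ξ = 41.2/1 = 41.2 mol.
Outlet amounts (n = n₀ + ν ξ):
  E: 186.4 − 1(41.2) = 145.2
  C: 977.7 − 2(41.2) = 895.3
  B: 0 + 1(41.2) = 41.2
  D: 0 + 1(41.2) = 41.2
  A: 216.8 (inert)
Total out = 145.2 + 895.3 + 41.2 + 41.2 + 216.8 = 1340 mol.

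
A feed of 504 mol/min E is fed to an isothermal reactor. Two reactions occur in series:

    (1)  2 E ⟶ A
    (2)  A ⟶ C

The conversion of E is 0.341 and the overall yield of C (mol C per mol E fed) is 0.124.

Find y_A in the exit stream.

0.0561

Conversion of E: E consumed = 2ξ₁ = 0.341 × 504 → ξ₁ = 85.93 mol/min.
Yield of C: 1ξ₂ / 504 = 0.124 → ξ₂ = 62.5 mol/min.
Outlet amounts (n = n₀ + Σ ν·ξ):
  E: 504 − 2(85.93) = 332.1
  A: 0 + 1(85.93) − 1(62.5) = 23.44
  C: 0 + 1(62.5) = 62.5
Total out = 418.1 mol/min; y_A = 23.44 / 418.1 = 0.05606.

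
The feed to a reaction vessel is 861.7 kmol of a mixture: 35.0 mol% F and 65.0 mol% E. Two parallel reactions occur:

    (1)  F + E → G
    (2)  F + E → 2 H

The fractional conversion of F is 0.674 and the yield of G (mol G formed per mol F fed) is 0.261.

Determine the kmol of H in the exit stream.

249 kmol

Yield of G: 1ξ₁ / 301.6 = 0.261 → ξ₁ = 78.72 kmol.
Conversion of F: 1ξ₁ + 1ξ₂ = 0.674 × 301.6 = 203.3 → ξ₂ = 124.6 kmol.
Outlet amounts (n = n₀ + Σ ν·ξ):
  F: 301.6 − 1(78.72) − 1(124.6) = 98.32
  E: 560.1 − 1(78.72) − 1(124.6) = 356.8
  G: 0 + 1(78.72) = 78.72
  H: 0 + 2(124.6) = 249.1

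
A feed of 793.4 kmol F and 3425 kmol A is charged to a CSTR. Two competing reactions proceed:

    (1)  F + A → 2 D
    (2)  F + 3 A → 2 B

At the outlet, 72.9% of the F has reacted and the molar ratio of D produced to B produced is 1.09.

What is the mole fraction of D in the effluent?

0.165

Conversion of F: F consumed = 0.729 × 793.4 = 578.4 kmol = 1ξ₁ + 1ξ₂.
Selectivity: 2ξ₁ / (2ξ₂) = 1.09 → ξ₁ = 1.09 ξ₂.
Substitute: (1·1.09 + 1) ξ₂ = 578.4 → ξ₂ = 276.7 kmol, ξ₁ = 301.6 kmol.
Outlet amounts (n = n₀ + Σ ν·ξ):
  F: 793.4 − 1(301.6) − 1(276.7) = 215
  A: 3425 − 1(301.6) − 3(276.7) = 2293
  D: 0 + 2(301.6) = 603.3
  B: 0 + 2(276.7) = 553.5
Total out = 3665 kmol; y_D = 603.3 / 3665 = 0.1646.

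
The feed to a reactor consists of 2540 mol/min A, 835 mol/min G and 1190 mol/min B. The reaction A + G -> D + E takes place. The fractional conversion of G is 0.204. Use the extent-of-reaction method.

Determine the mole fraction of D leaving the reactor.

0.0373

G reacted = 0.204 × 835 = 170.3 mol/min; ν_G = −1, so ξ = 170.3/1 = 170.3 mol/min.
Outlet amounts (n = n₀ + ν ξ):
  A: 2540 − 1(170.3) = 2370
  G: 835 − 1(170.3) = 664.7
  D: 0 + 1(170.3) = 170.3
  E: 0 + 1(170.3) = 170.3
  B: 1190 (inert)
Total out = 4565 mol/min; y_D = 170.3 / 4565 = 0.03731.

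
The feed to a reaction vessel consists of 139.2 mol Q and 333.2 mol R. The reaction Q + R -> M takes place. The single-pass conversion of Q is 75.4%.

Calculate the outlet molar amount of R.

Q reacted = 0.754 × 139.2 = 105 mol; ν_Q = −1, so ξ = 105/1 = 105 mol.
Outlet amounts (n = n₀ + ν ξ):
  Q: 139.2 − 1(105) = 34.24
  R: 333.2 − 1(105) = 228.2
  M: 0 + 1(105) = 105

228 mol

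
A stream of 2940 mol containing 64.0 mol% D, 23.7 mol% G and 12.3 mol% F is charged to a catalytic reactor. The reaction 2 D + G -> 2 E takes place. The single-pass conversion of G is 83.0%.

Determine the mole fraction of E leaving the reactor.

G reacted = 0.83 × 696.8 = 578.3 mol; ν_G = −1, so ξ = 578.3/1 = 578.3 mol.
Outlet amounts (n = n₀ + ν ξ):
  D: 1882 − 2(578.3) = 724.9
  G: 696.8 − 1(578.3) = 118.5
  E: 0 + 2(578.3) = 1157
  F: 361.6 (inert)
Total out = 2362 mol; y_E = 1157 / 2362 = 0.4898.

0.49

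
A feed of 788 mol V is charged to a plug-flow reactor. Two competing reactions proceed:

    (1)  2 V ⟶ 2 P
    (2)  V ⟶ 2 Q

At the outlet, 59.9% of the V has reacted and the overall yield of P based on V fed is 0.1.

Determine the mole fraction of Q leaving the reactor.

Yield of P: 2ξ₁ / 788 = 0.1 → ξ₁ = 39.4 mol.
Conversion of V: 2ξ₁ + 1ξ₂ = 0.599 × 788 = 472 → ξ₂ = 393.2 mol.
Outlet amounts (n = n₀ + Σ ν·ξ):
  V: 788 − 2(39.4) − 1(393.2) = 316
  P: 0 + 2(39.4) = 78.8
  Q: 0 + 2(393.2) = 786.4
Total out = 1181 mol; y_Q = 786.4 / 1181 = 0.6658.

0.666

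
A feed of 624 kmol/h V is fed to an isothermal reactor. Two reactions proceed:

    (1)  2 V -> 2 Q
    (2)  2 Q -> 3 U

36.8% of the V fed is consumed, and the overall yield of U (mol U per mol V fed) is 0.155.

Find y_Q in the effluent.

0.252

Conversion of V: V consumed = 2ξ₁ = 0.368 × 624 → ξ₁ = 114.8 kmol/h.
Yield of U: 3ξ₂ / 624 = 0.155 → ξ₂ = 32.24 kmol/h.
Outlet amounts (n = n₀ + Σ ν·ξ):
  V: 624 − 2(114.8) = 394.4
  Q: 0 + 2(114.8) − 2(32.24) = 165.2
  U: 0 + 3(32.24) = 96.72
Total out = 656.2 kmol/h; y_Q = 165.2 / 656.2 = 0.2517.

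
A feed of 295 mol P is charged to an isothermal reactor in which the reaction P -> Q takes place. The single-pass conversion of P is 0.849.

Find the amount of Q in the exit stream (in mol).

P reacted = 0.849 × 295 = 250.5 mol; ν_P = −1, so ξ = 250.5/1 = 250.5 mol.
Outlet amounts (n = n₀ + ν ξ):
  P: 295 − 1(250.5) = 44.55
  Q: 0 + 1(250.5) = 250.5

250 mol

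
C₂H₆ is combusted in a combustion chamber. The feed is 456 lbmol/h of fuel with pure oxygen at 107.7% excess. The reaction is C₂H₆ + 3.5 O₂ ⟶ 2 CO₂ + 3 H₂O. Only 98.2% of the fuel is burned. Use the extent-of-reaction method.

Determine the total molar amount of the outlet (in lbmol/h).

Stoichiometric O₂ = 3.5 × 456 = 1596 lbmol/h; O₂ fed = 1596 × 2.077 = 3315 lbmol/h.
Fuel reacted = 0.982 × 456 → ξ = 447.8 lbmol/h.
Outlet (n = n₀ + ν ξ):
  C₂H₆: 456 − 1(447.8) = 8.208
  O₂: 3315 − 3.5(447.8) = 1748
  CO₂: 0 + 2(447.8) = 895.6
  H₂O: 0 + 3(447.8) = 1343
Total out = 8.208 + 1748 + 895.6 + 1343 = 3995 lbmol/h.

3990 lbmol/h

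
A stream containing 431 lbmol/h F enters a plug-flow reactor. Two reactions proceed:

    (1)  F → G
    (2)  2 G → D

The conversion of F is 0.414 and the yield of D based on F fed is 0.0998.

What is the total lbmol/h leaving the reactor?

388 lbmol/h

Conversion of F: F consumed = 1ξ₁ = 0.414 × 431 → ξ₁ = 178.4 lbmol/h.
Yield of D: 1ξ₂ / 431 = 0.0998 → ξ₂ = 43.01 lbmol/h.
Outlet amounts (n = n₀ + Σ ν·ξ):
  F: 431 − 1(178.4) = 252.6
  G: 0 + 1(178.4) − 2(43.01) = 92.41
  D: 0 + 1(43.01) = 43.01
Total out = 252.6 + 92.41 + 43.01 = 388 lbmol/h.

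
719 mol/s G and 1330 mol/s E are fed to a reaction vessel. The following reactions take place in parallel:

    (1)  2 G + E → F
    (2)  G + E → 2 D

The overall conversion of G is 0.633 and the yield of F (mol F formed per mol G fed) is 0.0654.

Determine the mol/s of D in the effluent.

722 mol/s

Yield of F: 1ξ₁ / 719 = 0.0654 → ξ₁ = 47.02 mol/s.
Conversion of G: 2ξ₁ + 1ξ₂ = 0.633 × 719 = 455.1 → ξ₂ = 361.1 mol/s.
Outlet amounts (n = n₀ + Σ ν·ξ):
  G: 719 − 2(47.02) − 1(361.1) = 263.9
  E: 1330 − 1(47.02) − 1(361.1) = 921.9
  F: 0 + 1(47.02) = 47.02
  D: 0 + 2(361.1) = 722.2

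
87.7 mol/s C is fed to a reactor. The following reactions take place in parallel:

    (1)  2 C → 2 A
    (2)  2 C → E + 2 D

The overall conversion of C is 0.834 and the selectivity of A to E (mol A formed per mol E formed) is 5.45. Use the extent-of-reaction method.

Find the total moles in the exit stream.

97.5 mol/s

Conversion of C: C consumed = 0.834 × 87.7 = 73.14 mol/s = 2ξ₁ + 2ξ₂.
Selectivity: 2ξ₁ / (1ξ₂) = 5.45 → ξ₁ = 2.725 ξ₂.
Substitute: (2·2.725 + 2) ξ₂ = 73.14 → ξ₂ = 9.818 mol/s, ξ₁ = 26.75 mol/s.
Outlet amounts (n = n₀ + Σ ν·ξ):
  C: 87.7 − 2(26.75) − 2(9.818) = 14.56
  A: 0 + 2(26.75) = 53.51
  E: 0 + 1(9.818) = 9.818
  D: 0 + 2(9.818) = 19.64
Total out = 14.56 + 53.51 + 9.818 + 19.64 = 97.52 mol/s.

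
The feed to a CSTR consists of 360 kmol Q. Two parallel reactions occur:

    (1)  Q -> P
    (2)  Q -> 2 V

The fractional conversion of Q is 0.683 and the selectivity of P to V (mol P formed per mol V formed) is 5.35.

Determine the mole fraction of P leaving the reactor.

Conversion of Q: Q consumed = 0.683 × 360 = 245.9 kmol = 1ξ₁ + 1ξ₂.
Selectivity: 1ξ₁ / (2ξ₂) = 5.35 → ξ₁ = 10.7 ξ₂.
Substitute: (1·10.7 + 1) ξ₂ = 245.9 → ξ₂ = 21.02 kmol, ξ₁ = 224.9 kmol.
Outlet amounts (n = n₀ + Σ ν·ξ):
  Q: 360 − 1(224.9) − 1(21.02) = 114.1
  P: 0 + 1(224.9) = 224.9
  V: 0 + 2(21.02) = 42.03
Total out = 381 kmol; y_P = 224.9 / 381 = 0.5902.

0.59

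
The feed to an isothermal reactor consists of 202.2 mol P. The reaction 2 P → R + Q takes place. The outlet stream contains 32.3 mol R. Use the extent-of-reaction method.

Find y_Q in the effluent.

0.16

For R: n = n₀ + 1ξ → 32.3 = 0 + 1ξ, giving ξ = 32.3 mol.
Outlet amounts (n = n₀ + ν ξ):
  P: 202.2 − 2(32.3) = 137.6
  R: 0 + 1(32.3) = 32.3
  Q: 0 + 1(32.3) = 32.3
Total out = 202.2 mol; y_Q = 32.3 / 202.2 = 0.1597.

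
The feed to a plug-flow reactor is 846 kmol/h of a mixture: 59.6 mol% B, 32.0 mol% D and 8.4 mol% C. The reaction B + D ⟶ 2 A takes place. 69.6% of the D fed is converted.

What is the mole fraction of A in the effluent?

0.445

D reacted = 0.696 × 270.7 = 188.4 kmol/h; ν_D = −1, so ξ = 188.4/1 = 188.4 kmol/h.
Outlet amounts (n = n₀ + ν ξ):
  B: 504.2 − 1(188.4) = 315.8
  D: 270.7 − 1(188.4) = 82.3
  A: 0 + 2(188.4) = 376.8
  C: 71.06 (inert)
Total out = 846 kmol/h; y_A = 376.8 / 846 = 0.4454.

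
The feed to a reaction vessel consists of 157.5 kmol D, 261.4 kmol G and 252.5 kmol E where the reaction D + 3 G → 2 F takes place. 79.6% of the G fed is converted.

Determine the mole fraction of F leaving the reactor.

0.26

G reacted = 0.796 × 261.4 = 208.1 kmol; ν_G = −3, so ξ = 208.1/3 = 69.36 kmol.
Outlet amounts (n = n₀ + ν ξ):
  D: 157.5 − 1(69.36) = 88.14
  G: 261.4 − 3(69.36) = 53.33
  F: 0 + 2(69.36) = 138.7
  E: 252.5 (inert)
Total out = 532.7 kmol; y_F = 138.7 / 532.7 = 0.2604.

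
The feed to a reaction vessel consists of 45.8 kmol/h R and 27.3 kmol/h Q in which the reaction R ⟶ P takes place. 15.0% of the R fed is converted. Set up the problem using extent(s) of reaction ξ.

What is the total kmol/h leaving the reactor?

R reacted = 0.15 × 45.8 = 6.87 kmol/h; ν_R = −1, so ξ = 6.87/1 = 6.87 kmol/h.
Outlet amounts (n = n₀ + ν ξ):
  R: 45.8 − 1(6.87) = 38.93
  P: 0 + 1(6.87) = 6.87
  Q: 27.3 (inert)
Total out = 38.93 + 6.87 + 27.3 = 73.1 kmol/h.

73.1 kmol/h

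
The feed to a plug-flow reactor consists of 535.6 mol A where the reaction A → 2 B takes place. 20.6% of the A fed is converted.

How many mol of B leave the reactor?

221 mol

A reacted = 0.206 × 535.6 = 110.3 mol; ν_A = −1, so ξ = 110.3/1 = 110.3 mol.
Outlet amounts (n = n₀ + ν ξ):
  A: 535.6 − 1(110.3) = 425.3
  B: 0 + 2(110.3) = 220.7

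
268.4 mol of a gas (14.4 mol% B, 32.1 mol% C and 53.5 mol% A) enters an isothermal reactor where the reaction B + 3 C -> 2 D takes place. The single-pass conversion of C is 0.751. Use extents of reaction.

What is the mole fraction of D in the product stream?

C reacted = 0.751 × 86.16 = 64.7 mol; ν_C = −3, so ξ = 64.7/3 = 21.57 mol.
Outlet amounts (n = n₀ + ν ξ):
  B: 38.65 − 1(21.57) = 17.08
  C: 86.16 − 3(21.57) = 21.45
  D: 0 + 2(21.57) = 43.14
  A: 143.6 (inert)
Total out = 225.3 mol; y_D = 43.14 / 225.3 = 0.1915.

0.191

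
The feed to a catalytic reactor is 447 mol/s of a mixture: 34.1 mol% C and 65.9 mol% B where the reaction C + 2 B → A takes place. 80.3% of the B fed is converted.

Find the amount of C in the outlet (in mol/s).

34.2 mol/s

B reacted = 0.803 × 294.6 = 236.5 mol/s; ν_B = −2, so ξ = 236.5/2 = 118.3 mol/s.
Outlet amounts (n = n₀ + ν ξ):
  C: 152.4 − 1(118.3) = 34.16
  B: 294.6 − 2(118.3) = 58.03
  A: 0 + 1(118.3) = 118.3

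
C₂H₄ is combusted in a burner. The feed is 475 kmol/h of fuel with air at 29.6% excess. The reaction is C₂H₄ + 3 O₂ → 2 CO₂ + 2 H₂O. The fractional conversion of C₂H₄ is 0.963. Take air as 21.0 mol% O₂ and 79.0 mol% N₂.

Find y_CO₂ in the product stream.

Stoichiometric O₂ = 3 × 475 = 1425 kmol/h; O₂ fed = 1425 × 1.296 = 1847 kmol/h.
N₂ fed = 1847 × 79/21 = 6947 kmol/h.
Fuel reacted = 0.963 × 475 → ξ = 457.4 kmol/h.
Outlet (n = n₀ + ν ξ):
  C₂H₄: 475 − 1(457.4) = 17.57
  O₂: 1847 − 3(457.4) = 474.5
  N₂: 6947 (inert)
  CO₂: 0 + 2(457.4) = 914.9
  H₂O: 0 + 2(457.4) = 914.9
Total out = 9269 kmol/h; y_CO₂ = 914.9 / 9269 = 0.0987.

0.0987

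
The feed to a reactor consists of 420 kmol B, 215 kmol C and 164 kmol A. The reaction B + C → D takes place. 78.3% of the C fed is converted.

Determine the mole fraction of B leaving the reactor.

C reacted = 0.783 × 215 = 168.3 kmol; ν_C = −1, so ξ = 168.3/1 = 168.3 kmol.
Outlet amounts (n = n₀ + ν ξ):
  B: 420 − 1(168.3) = 251.7
  C: 215 − 1(168.3) = 46.66
  D: 0 + 1(168.3) = 168.3
  A: 164 (inert)
Total out = 630.7 kmol; y_B = 251.7 / 630.7 = 0.399.

0.399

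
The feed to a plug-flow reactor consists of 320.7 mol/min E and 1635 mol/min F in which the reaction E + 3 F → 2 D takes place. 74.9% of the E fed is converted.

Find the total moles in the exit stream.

E reacted = 0.749 × 320.7 = 240.2 mol/min; ν_E = −1, so ξ = 240.2/1 = 240.2 mol/min.
Outlet amounts (n = n₀ + ν ξ):
  E: 320.7 − 1(240.2) = 80.5
  F: 1635 − 3(240.2) = 914.4
  D: 0 + 2(240.2) = 480.4
Total out = 80.5 + 914.4 + 480.4 = 1475 mol/min.

1480 mol/min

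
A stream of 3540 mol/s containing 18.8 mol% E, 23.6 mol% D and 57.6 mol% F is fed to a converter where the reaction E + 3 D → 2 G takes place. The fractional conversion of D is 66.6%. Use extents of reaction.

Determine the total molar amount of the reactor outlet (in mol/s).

3170 mol/s

D reacted = 0.666 × 835.4 = 556.4 mol/s; ν_D = −3, so ξ = 556.4/3 = 185.5 mol/s.
Outlet amounts (n = n₀ + ν ξ):
  E: 665.5 − 1(185.5) = 480.1
  D: 835.4 − 3(185.5) = 279
  G: 0 + 2(185.5) = 370.9
  F: 2039 (inert)
Total out = 480.1 + 279 + 370.9 + 2039 = 3169 mol/s.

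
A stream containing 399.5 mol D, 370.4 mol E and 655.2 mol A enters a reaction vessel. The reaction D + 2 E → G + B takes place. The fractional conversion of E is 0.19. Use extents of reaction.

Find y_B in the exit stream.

E reacted = 0.19 × 370.4 = 70.38 mol; ν_E = −2, so ξ = 70.38/2 = 35.19 mol.
Outlet amounts (n = n₀ + ν ξ):
  D: 399.5 − 1(35.19) = 364.3
  E: 370.4 − 2(35.19) = 300
  G: 0 + 1(35.19) = 35.19
  B: 0 + 1(35.19) = 35.19
  A: 655.2 (inert)
Total out = 1390 mol; y_B = 35.19 / 1390 = 0.02532.

0.0253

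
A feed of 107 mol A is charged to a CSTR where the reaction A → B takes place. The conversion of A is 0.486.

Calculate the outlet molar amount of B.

A reacted = 0.486 × 107 = 52 mol; ν_A = −1, so ξ = 52/1 = 52 mol.
Outlet amounts (n = n₀ + ν ξ):
  A: 107 − 1(52) = 55
  B: 0 + 1(52) = 52

52 mol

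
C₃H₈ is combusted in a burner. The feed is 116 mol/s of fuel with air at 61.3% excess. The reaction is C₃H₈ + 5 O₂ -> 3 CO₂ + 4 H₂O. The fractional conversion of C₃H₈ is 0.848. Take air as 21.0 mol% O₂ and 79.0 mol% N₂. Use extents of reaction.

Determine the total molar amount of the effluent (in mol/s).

Stoichiometric O₂ = 5 × 116 = 580 mol/s; O₂ fed = 580 × 1.613 = 935.5 mol/s.
N₂ fed = 935.5 × 79/21 = 3519 mol/s.
Fuel reacted = 0.848 × 116 → ξ = 98.37 mol/s.
Outlet (n = n₀ + ν ξ):
  C₃H₈: 116 − 1(98.37) = 17.63
  O₂: 935.5 − 5(98.37) = 443.7
  N₂: 3519 (inert)
  CO₂: 0 + 3(98.37) = 295.1
  H₂O: 0 + 4(98.37) = 393.5
Total out = 17.63 + 443.7 + 3519 + 295.1 + 393.5 = 4669 mol/s.

4670 mol/s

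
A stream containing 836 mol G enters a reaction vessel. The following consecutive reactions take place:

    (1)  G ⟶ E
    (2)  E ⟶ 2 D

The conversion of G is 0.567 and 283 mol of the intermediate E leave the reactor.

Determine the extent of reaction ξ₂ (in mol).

Conversion of G: G consumed = 1ξ₁ = 0.567 × 836 → ξ₁ = 474 mol.
E balance: n_E = 0 + 1ξ₁ − 1ξ₂ = 283 → ξ₂ = (1·474 − 283)/1 = 191 mol.
Outlet amounts (n = n₀ + Σ ν·ξ):
  G: 836 − 1(474) = 362
  E: 0 + 1(474) − 1(191) = 283
  D: 0 + 2(191) = 382

ξ₂ = 191 mol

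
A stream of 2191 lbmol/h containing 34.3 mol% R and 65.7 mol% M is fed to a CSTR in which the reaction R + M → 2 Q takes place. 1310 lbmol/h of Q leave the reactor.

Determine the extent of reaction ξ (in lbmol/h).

ξ = 655 lbmol/h

For Q: n = n₀ + 2ξ → 1310 = 0 + 2ξ, giving ξ = 655 lbmol/h.
Outlet amounts (n = n₀ + ν ξ):
  R: 751.5 − 1(655) = 96.51
  M: 1439 − 1(655) = 784.5
  Q: 0 + 2(655) = 1310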